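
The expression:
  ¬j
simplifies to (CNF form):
¬j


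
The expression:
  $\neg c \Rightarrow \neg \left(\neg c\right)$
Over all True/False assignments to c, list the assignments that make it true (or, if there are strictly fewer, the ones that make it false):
is true only for:
  c=True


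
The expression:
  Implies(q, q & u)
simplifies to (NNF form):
u | ~q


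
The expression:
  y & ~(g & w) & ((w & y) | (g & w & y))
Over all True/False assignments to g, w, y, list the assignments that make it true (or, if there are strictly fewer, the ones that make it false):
is true only for:
  g=False, w=True, y=True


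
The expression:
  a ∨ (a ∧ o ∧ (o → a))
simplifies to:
a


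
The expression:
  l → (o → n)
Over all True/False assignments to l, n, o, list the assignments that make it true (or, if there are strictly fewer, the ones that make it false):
is false only for:
  l=True, n=False, o=True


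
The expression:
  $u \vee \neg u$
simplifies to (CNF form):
$\text{True}$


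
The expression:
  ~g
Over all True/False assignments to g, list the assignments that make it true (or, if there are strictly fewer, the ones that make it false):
is true only for:
  g=False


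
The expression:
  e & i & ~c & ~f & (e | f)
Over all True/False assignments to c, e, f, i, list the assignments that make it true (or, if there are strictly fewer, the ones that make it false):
is true only for:
  c=False, e=True, f=False, i=True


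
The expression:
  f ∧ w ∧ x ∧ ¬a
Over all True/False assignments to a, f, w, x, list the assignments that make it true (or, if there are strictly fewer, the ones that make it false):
is true only for:
  a=False, f=True, w=True, x=True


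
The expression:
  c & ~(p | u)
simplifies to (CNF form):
c & ~p & ~u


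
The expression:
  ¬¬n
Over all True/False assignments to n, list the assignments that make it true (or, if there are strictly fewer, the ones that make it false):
is true only for:
  n=True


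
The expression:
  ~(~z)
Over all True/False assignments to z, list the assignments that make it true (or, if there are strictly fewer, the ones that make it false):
is true only for:
  z=True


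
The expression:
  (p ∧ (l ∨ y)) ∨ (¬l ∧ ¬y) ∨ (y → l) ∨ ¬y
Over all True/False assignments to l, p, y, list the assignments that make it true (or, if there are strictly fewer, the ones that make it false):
is false only for:
  l=False, p=False, y=True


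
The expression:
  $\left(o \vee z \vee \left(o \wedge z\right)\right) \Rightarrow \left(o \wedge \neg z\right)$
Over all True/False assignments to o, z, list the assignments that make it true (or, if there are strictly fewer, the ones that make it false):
is true only for:
  o=False, z=False;
  o=True, z=False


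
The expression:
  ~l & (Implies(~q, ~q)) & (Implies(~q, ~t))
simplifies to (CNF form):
~l & (q | ~t)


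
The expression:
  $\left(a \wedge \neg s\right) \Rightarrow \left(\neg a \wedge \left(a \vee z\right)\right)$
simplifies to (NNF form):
$s \vee \neg a$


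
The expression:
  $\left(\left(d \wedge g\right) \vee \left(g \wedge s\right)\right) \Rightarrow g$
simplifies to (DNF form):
$\text{True}$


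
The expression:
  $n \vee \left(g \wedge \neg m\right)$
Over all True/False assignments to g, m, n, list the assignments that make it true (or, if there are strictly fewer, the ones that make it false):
is false only for:
  g=False, m=False, n=False;
  g=False, m=True, n=False;
  g=True, m=True, n=False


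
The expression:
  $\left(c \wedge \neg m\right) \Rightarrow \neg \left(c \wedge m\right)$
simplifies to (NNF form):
$\text{True}$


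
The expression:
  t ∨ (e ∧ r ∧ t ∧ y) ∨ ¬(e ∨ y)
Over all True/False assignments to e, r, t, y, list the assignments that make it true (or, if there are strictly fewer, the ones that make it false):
is false only for:
  e=False, r=False, t=False, y=True;
  e=False, r=True, t=False, y=True;
  e=True, r=False, t=False, y=False;
  e=True, r=False, t=False, y=True;
  e=True, r=True, t=False, y=False;
  e=True, r=True, t=False, y=True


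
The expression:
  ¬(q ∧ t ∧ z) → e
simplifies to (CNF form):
(e ∨ q) ∧ (e ∨ t) ∧ (e ∨ z)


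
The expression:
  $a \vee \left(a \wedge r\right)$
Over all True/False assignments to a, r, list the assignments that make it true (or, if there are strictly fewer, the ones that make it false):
is true only for:
  a=True, r=False;
  a=True, r=True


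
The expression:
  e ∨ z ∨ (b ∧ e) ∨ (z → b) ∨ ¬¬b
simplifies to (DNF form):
True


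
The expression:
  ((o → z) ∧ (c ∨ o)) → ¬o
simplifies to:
¬o ∨ ¬z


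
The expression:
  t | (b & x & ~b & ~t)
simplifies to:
t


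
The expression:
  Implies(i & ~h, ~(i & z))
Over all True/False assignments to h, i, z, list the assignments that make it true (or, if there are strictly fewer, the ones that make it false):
is false only for:
  h=False, i=True, z=True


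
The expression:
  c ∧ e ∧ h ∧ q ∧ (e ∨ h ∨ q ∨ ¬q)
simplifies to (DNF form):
c ∧ e ∧ h ∧ q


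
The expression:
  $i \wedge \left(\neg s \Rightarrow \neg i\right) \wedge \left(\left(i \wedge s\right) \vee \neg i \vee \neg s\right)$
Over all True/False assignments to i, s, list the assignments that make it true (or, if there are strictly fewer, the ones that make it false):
is true only for:
  i=True, s=True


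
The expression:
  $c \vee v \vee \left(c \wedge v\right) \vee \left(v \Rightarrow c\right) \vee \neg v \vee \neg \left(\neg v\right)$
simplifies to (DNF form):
$\text{True}$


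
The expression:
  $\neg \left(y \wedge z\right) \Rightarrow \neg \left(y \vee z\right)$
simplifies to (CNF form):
$\left(y \vee \neg z\right) \wedge \left(z \vee \neg y\right)$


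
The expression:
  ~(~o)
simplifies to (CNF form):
o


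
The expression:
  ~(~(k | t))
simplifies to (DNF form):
k | t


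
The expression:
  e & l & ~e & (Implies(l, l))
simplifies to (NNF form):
False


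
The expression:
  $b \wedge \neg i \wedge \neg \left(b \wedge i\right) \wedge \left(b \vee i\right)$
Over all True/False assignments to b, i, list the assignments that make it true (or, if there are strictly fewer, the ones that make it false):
is true only for:
  b=True, i=False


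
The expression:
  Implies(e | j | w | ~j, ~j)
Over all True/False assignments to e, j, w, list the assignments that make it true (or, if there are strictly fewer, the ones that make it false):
is true only for:
  e=False, j=False, w=False;
  e=False, j=False, w=True;
  e=True, j=False, w=False;
  e=True, j=False, w=True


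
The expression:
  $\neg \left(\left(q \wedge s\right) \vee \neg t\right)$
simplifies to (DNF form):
$\left(t \wedge \neg q\right) \vee \left(t \wedge \neg s\right)$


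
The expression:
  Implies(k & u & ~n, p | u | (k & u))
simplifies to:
True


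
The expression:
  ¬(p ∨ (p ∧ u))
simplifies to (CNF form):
¬p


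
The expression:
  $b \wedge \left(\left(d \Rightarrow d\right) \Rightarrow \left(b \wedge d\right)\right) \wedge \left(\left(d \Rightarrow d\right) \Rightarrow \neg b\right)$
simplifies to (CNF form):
$\text{False}$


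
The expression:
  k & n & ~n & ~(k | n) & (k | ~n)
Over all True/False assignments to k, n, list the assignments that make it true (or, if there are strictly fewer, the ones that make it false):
is never true.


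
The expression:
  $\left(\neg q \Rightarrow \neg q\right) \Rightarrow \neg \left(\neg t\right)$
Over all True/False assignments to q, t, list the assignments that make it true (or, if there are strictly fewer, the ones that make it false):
is true only for:
  q=False, t=True;
  q=True, t=True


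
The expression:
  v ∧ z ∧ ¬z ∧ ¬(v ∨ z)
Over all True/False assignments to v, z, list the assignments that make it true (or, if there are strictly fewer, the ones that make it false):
is never true.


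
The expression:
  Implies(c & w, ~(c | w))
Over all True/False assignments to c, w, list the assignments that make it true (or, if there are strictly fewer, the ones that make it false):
is false only for:
  c=True, w=True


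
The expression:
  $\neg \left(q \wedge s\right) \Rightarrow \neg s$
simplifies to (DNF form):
$q \vee \neg s$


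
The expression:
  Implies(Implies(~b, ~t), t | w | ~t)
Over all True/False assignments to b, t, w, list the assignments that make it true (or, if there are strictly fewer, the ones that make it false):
is always true.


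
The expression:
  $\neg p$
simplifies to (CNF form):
$\neg p$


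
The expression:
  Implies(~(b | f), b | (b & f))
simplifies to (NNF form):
b | f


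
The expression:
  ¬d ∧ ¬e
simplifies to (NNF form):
¬d ∧ ¬e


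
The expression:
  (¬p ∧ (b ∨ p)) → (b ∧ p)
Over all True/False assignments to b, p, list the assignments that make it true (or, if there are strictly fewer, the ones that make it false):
is false only for:
  b=True, p=False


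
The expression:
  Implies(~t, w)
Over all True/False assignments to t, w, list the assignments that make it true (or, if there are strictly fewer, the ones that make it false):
is false only for:
  t=False, w=False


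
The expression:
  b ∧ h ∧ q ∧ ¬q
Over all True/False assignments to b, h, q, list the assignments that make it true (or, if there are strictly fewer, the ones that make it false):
is never true.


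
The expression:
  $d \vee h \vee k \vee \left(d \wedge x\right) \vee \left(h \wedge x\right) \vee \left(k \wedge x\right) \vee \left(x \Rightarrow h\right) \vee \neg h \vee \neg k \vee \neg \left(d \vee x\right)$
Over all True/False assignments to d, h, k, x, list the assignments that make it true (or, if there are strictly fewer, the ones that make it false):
is always true.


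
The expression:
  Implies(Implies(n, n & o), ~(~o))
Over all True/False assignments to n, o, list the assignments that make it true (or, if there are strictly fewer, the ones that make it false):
is false only for:
  n=False, o=False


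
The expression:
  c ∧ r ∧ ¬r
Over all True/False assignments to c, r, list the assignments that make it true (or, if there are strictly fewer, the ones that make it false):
is never true.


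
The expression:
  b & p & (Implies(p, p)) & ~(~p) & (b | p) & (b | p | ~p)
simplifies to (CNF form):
b & p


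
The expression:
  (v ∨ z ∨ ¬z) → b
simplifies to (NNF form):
b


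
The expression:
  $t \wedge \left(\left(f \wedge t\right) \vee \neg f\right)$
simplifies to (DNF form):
$t$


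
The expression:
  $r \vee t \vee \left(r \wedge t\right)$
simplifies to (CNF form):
$r \vee t$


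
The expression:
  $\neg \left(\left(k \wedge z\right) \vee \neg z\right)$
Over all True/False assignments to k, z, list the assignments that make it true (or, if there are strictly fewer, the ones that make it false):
is true only for:
  k=False, z=True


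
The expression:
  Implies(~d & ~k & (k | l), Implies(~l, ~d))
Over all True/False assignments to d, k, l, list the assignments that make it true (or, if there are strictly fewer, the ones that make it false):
is always true.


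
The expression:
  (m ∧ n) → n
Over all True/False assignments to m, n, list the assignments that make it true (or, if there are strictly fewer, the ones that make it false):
is always true.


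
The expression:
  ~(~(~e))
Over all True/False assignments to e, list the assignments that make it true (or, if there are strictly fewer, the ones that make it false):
is true only for:
  e=False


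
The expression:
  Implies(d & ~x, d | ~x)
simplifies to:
True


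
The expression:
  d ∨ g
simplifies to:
d ∨ g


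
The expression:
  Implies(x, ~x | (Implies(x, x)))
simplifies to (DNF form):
True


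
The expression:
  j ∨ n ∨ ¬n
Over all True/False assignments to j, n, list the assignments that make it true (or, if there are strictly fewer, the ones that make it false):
is always true.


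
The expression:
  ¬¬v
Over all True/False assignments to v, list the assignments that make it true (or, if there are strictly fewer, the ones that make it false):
is true only for:
  v=True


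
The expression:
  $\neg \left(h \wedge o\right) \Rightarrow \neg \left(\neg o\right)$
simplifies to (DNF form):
$o$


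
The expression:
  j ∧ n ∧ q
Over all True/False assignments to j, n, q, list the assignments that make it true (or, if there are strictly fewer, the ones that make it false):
is true only for:
  j=True, n=True, q=True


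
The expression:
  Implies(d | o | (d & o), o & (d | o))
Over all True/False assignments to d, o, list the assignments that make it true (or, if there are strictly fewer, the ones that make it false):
is false only for:
  d=True, o=False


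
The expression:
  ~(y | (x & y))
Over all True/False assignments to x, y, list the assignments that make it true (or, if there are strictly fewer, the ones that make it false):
is true only for:
  x=False, y=False;
  x=True, y=False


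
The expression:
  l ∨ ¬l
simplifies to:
True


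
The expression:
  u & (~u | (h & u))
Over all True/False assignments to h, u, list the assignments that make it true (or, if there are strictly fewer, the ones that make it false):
is true only for:
  h=True, u=True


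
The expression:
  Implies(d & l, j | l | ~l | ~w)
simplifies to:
True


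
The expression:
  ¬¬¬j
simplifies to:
¬j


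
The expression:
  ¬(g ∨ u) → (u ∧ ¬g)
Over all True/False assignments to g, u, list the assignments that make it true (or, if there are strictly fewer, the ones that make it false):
is false only for:
  g=False, u=False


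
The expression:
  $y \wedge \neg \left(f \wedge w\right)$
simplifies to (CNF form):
$y \wedge \left(\neg f \vee \neg w\right)$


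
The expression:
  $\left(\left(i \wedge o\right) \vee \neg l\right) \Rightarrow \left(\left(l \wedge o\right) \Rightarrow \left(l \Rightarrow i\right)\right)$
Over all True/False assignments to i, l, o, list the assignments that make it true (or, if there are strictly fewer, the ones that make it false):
is always true.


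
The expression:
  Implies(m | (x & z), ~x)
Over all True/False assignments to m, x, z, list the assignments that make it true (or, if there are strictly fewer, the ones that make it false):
is false only for:
  m=False, x=True, z=True;
  m=True, x=True, z=False;
  m=True, x=True, z=True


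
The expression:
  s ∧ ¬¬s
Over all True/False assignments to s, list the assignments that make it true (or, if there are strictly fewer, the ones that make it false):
is true only for:
  s=True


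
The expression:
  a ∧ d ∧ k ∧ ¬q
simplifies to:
a ∧ d ∧ k ∧ ¬q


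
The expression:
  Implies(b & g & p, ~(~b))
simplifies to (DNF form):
True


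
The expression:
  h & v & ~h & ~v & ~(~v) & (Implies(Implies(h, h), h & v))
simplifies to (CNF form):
False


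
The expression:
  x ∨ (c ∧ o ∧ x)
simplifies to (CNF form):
x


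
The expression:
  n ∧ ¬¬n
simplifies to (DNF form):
n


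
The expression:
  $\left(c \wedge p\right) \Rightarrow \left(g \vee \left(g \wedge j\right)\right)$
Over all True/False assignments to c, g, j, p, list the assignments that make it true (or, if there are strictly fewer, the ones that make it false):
is false only for:
  c=True, g=False, j=False, p=True;
  c=True, g=False, j=True, p=True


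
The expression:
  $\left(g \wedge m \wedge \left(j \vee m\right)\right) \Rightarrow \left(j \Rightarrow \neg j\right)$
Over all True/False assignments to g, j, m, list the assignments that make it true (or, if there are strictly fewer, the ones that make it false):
is false only for:
  g=True, j=True, m=True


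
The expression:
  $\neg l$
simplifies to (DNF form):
$\neg l$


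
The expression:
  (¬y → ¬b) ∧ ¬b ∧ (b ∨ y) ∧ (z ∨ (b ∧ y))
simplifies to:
y ∧ z ∧ ¬b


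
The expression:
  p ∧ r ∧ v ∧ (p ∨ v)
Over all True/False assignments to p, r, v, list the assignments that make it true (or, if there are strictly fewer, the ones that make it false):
is true only for:
  p=True, r=True, v=True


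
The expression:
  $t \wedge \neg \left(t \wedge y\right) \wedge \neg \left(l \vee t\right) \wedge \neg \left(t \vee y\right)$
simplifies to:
$\text{False}$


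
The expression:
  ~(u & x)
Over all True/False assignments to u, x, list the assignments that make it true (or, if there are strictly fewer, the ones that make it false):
is false only for:
  u=True, x=True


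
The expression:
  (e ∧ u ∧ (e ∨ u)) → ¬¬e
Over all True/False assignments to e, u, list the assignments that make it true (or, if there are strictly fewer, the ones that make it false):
is always true.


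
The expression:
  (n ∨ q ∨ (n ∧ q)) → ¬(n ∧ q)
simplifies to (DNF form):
¬n ∨ ¬q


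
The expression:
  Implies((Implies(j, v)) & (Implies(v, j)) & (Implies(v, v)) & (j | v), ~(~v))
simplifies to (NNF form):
True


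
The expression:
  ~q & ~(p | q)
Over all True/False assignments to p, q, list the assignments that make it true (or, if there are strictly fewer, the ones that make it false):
is true only for:
  p=False, q=False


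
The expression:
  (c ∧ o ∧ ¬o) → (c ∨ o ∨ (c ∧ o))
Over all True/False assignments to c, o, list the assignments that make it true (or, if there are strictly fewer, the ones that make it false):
is always true.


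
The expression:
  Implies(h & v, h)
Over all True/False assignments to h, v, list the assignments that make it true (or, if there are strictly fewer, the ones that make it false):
is always true.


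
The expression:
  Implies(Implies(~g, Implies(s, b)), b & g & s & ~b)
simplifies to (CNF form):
s & ~b & ~g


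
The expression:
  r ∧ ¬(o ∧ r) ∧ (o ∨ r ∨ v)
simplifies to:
r ∧ ¬o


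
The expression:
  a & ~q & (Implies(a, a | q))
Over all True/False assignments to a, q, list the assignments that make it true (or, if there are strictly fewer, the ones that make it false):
is true only for:
  a=True, q=False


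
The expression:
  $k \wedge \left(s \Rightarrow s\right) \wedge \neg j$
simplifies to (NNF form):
$k \wedge \neg j$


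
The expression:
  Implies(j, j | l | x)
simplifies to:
True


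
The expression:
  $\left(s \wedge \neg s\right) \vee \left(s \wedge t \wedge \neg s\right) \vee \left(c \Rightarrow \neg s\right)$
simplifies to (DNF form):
$\neg c \vee \neg s$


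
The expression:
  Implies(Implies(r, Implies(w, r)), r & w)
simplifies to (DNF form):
r & w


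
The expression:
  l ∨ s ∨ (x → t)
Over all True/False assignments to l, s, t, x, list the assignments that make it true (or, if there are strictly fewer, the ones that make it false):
is false only for:
  l=False, s=False, t=False, x=True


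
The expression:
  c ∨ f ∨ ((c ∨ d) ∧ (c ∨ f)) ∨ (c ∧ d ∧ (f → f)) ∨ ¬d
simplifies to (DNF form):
c ∨ f ∨ ¬d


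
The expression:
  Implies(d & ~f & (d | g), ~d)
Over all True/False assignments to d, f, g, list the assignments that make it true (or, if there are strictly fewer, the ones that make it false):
is false only for:
  d=True, f=False, g=False;
  d=True, f=False, g=True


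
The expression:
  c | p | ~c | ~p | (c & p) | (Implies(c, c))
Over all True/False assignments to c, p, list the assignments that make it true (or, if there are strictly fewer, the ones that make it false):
is always true.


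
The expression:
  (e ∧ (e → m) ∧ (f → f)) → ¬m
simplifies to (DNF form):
¬e ∨ ¬m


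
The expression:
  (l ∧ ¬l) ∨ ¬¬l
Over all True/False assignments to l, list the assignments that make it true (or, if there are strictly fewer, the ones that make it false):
is true only for:
  l=True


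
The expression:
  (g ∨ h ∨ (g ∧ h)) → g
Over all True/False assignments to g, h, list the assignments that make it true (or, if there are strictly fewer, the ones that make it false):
is false only for:
  g=False, h=True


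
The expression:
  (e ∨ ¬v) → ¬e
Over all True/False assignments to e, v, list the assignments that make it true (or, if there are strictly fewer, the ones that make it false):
is true only for:
  e=False, v=False;
  e=False, v=True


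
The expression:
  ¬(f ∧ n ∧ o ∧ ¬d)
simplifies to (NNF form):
d ∨ ¬f ∨ ¬n ∨ ¬o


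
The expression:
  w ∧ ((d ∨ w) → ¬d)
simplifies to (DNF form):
w ∧ ¬d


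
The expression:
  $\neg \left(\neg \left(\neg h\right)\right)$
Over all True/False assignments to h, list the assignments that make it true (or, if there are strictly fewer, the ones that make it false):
is true only for:
  h=False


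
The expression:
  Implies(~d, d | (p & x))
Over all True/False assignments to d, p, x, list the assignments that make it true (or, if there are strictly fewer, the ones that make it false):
is false only for:
  d=False, p=False, x=False;
  d=False, p=False, x=True;
  d=False, p=True, x=False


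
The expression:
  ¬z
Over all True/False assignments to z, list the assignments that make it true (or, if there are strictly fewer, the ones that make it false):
is true only for:
  z=False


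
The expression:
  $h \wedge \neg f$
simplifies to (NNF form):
$h \wedge \neg f$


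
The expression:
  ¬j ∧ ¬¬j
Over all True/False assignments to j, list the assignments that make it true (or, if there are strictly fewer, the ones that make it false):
is never true.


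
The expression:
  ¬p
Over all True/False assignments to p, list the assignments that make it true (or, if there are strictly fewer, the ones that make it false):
is true only for:
  p=False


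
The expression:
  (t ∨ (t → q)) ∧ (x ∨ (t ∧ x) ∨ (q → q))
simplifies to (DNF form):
True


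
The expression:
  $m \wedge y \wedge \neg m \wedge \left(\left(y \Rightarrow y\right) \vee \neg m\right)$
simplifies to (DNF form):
$\text{False}$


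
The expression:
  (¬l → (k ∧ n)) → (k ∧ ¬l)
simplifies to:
¬l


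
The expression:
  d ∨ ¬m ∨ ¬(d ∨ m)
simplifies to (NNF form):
d ∨ ¬m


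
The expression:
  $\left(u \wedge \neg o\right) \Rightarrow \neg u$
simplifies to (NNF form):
$o \vee \neg u$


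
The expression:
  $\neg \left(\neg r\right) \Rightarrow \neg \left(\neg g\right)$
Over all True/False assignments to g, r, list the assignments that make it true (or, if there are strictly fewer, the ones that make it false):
is false only for:
  g=False, r=True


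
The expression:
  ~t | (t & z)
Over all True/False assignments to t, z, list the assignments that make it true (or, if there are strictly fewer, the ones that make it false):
is false only for:
  t=True, z=False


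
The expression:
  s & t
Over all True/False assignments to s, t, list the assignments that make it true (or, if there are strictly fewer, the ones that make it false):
is true only for:
  s=True, t=True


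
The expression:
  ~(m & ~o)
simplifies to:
o | ~m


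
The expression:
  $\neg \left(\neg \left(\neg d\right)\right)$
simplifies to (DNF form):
$\neg d$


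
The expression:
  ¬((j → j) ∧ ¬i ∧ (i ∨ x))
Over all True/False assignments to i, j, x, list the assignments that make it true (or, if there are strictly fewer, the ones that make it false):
is false only for:
  i=False, j=False, x=True;
  i=False, j=True, x=True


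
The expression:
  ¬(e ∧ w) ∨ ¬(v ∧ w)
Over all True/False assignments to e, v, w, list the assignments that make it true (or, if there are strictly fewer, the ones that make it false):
is false only for:
  e=True, v=True, w=True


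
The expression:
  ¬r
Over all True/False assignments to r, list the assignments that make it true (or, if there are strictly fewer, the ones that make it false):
is true only for:
  r=False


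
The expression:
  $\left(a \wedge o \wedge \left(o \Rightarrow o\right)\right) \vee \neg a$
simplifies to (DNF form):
$o \vee \neg a$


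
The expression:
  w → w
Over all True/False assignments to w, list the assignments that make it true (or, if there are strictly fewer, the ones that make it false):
is always true.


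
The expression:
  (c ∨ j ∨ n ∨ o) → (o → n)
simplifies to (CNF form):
n ∨ ¬o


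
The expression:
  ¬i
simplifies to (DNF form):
¬i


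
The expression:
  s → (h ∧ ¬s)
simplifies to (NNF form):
¬s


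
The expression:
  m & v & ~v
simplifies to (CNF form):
False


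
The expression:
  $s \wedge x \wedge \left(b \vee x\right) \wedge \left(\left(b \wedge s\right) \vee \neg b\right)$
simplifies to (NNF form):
$s \wedge x$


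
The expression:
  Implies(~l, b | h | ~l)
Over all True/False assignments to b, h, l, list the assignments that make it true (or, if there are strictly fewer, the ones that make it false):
is always true.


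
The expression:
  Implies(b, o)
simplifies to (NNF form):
o | ~b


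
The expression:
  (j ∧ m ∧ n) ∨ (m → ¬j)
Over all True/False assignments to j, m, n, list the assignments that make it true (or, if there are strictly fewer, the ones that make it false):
is false only for:
  j=True, m=True, n=False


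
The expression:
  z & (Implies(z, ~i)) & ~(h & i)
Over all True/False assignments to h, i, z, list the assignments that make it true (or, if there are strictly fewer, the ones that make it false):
is true only for:
  h=False, i=False, z=True;
  h=True, i=False, z=True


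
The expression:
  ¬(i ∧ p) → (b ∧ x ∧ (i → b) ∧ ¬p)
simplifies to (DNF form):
(i ∧ p) ∨ (b ∧ x ∧ ¬p)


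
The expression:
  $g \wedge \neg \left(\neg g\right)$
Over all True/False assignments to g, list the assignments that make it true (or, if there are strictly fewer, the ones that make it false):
is true only for:
  g=True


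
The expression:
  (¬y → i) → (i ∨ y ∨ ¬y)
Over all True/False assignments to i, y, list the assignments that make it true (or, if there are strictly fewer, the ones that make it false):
is always true.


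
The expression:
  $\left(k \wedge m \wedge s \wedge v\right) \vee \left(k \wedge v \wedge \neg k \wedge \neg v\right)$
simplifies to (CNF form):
$k \wedge m \wedge s \wedge v$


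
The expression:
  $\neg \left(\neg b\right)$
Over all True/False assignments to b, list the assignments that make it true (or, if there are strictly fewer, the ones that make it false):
is true only for:
  b=True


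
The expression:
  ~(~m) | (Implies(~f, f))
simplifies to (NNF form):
f | m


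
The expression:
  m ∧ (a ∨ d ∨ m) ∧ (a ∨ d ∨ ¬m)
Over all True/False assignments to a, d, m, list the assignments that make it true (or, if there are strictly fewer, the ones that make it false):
is true only for:
  a=False, d=True, m=True;
  a=True, d=False, m=True;
  a=True, d=True, m=True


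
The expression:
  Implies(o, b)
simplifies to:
b | ~o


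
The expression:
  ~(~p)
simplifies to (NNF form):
p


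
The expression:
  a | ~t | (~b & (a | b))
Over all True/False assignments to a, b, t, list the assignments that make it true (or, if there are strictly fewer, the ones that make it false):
is false only for:
  a=False, b=False, t=True;
  a=False, b=True, t=True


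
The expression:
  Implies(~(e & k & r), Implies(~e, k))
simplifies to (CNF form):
e | k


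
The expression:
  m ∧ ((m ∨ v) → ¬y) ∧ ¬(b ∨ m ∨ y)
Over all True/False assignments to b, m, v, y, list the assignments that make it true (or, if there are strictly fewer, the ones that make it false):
is never true.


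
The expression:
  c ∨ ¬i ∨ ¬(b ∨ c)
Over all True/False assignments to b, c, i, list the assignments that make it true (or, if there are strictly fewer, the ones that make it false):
is false only for:
  b=True, c=False, i=True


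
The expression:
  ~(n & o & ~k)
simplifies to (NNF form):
k | ~n | ~o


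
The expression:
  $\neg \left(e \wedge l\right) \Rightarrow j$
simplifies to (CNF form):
$\left(e \vee j\right) \wedge \left(j \vee l\right)$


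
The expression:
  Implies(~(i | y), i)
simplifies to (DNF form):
i | y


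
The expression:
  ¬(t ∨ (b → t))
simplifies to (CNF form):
b ∧ ¬t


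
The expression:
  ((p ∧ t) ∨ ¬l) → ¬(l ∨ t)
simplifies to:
(l ∧ ¬p) ∨ ¬t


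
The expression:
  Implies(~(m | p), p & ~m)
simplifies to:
m | p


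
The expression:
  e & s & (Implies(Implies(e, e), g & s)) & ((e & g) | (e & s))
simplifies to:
e & g & s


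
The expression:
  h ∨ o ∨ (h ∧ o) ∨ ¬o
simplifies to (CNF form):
True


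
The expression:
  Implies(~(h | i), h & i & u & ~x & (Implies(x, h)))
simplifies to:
h | i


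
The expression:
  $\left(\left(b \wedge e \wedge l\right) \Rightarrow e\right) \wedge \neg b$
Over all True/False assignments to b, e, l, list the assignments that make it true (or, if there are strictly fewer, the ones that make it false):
is true only for:
  b=False, e=False, l=False;
  b=False, e=False, l=True;
  b=False, e=True, l=False;
  b=False, e=True, l=True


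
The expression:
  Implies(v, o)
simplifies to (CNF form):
o | ~v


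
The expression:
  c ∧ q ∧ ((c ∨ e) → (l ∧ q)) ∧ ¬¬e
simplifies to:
c ∧ e ∧ l ∧ q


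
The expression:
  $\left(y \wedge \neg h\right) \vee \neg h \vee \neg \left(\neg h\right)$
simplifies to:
$\text{True}$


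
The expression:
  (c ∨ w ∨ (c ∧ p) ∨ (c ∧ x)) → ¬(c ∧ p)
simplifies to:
¬c ∨ ¬p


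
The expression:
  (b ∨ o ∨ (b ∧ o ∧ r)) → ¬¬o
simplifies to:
o ∨ ¬b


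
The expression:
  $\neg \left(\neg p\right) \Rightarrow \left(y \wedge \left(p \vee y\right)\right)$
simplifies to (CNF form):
$y \vee \neg p$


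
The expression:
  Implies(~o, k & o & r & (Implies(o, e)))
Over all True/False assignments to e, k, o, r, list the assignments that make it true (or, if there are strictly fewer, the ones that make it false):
is true only for:
  e=False, k=False, o=True, r=False;
  e=False, k=False, o=True, r=True;
  e=False, k=True, o=True, r=False;
  e=False, k=True, o=True, r=True;
  e=True, k=False, o=True, r=False;
  e=True, k=False, o=True, r=True;
  e=True, k=True, o=True, r=False;
  e=True, k=True, o=True, r=True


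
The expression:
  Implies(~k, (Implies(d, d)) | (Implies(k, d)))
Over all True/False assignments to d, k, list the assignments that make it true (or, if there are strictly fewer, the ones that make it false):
is always true.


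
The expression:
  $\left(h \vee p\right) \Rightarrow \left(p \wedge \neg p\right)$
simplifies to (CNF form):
$\neg h \wedge \neg p$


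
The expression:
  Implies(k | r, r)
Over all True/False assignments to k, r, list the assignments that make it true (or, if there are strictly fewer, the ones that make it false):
is false only for:
  k=True, r=False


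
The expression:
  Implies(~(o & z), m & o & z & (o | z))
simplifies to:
o & z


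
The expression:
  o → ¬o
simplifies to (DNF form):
¬o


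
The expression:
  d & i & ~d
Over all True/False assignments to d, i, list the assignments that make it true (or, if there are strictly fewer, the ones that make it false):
is never true.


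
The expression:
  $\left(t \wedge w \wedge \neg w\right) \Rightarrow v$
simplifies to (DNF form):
$\text{True}$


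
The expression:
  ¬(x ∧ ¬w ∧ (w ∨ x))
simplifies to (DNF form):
w ∨ ¬x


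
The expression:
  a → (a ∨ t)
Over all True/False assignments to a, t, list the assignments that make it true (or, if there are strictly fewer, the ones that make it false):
is always true.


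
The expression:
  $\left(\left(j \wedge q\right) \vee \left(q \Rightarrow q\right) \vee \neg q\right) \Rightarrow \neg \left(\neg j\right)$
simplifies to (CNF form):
$j$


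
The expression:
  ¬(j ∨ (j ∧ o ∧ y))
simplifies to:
¬j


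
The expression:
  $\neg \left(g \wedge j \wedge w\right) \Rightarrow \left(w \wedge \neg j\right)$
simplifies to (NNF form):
$w \wedge \left(g \vee \neg j\right)$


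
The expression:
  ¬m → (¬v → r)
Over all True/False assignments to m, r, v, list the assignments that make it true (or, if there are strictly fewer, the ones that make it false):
is false only for:
  m=False, r=False, v=False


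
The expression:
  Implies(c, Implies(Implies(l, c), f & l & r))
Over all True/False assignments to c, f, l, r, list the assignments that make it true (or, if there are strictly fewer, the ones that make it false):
is false only for:
  c=True, f=False, l=False, r=False;
  c=True, f=False, l=False, r=True;
  c=True, f=False, l=True, r=False;
  c=True, f=False, l=True, r=True;
  c=True, f=True, l=False, r=False;
  c=True, f=True, l=False, r=True;
  c=True, f=True, l=True, r=False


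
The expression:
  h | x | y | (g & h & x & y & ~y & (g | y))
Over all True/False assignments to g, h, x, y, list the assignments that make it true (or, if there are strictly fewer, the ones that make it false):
is false only for:
  g=False, h=False, x=False, y=False;
  g=True, h=False, x=False, y=False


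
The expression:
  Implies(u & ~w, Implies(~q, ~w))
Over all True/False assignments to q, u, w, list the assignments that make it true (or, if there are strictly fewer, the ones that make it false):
is always true.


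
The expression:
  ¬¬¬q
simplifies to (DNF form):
¬q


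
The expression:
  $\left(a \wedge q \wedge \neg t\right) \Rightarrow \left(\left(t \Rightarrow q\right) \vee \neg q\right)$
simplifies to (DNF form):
$\text{True}$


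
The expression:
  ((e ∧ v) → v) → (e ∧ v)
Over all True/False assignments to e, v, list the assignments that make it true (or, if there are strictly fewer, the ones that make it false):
is true only for:
  e=True, v=True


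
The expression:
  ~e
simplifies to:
~e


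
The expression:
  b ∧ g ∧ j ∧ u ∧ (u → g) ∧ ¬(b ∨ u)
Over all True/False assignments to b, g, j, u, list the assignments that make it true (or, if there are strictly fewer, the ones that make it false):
is never true.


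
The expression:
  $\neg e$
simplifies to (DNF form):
$\neg e$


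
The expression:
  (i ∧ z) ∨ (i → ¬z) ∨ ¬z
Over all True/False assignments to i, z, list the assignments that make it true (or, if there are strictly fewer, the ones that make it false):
is always true.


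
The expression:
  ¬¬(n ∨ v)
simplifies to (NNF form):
n ∨ v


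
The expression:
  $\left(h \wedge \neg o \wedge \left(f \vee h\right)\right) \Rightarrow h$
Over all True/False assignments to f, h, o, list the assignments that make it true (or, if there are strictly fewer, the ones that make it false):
is always true.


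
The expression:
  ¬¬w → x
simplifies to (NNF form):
x ∨ ¬w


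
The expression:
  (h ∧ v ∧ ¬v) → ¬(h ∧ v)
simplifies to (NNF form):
True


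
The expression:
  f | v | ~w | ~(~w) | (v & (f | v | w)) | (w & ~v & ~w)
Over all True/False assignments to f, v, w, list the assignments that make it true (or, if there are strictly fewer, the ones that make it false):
is always true.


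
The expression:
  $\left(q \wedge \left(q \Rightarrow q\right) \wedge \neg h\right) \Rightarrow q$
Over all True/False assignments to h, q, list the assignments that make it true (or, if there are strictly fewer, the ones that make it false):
is always true.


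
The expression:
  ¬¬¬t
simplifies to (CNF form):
¬t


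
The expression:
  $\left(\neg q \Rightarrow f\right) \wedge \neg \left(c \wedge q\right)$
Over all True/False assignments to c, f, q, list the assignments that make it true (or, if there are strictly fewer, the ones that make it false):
is true only for:
  c=False, f=False, q=True;
  c=False, f=True, q=False;
  c=False, f=True, q=True;
  c=True, f=True, q=False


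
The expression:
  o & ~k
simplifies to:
o & ~k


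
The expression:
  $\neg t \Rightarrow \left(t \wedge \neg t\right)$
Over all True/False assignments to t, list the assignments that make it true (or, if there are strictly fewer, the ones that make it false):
is true only for:
  t=True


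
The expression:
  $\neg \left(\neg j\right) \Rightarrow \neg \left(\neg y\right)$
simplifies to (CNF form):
$y \vee \neg j$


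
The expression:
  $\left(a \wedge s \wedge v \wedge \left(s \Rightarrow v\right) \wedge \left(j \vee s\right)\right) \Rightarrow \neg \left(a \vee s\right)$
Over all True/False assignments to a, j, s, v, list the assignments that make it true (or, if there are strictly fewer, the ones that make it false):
is false only for:
  a=True, j=False, s=True, v=True;
  a=True, j=True, s=True, v=True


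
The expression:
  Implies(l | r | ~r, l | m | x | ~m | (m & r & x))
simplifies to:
True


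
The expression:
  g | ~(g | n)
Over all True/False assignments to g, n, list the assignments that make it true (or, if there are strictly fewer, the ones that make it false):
is false only for:
  g=False, n=True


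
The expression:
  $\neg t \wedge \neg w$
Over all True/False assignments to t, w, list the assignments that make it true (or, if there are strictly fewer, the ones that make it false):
is true only for:
  t=False, w=False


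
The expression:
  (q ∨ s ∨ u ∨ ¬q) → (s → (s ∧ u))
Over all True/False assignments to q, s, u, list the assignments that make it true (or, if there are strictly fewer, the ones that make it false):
is false only for:
  q=False, s=True, u=False;
  q=True, s=True, u=False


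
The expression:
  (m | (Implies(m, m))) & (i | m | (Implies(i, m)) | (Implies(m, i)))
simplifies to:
True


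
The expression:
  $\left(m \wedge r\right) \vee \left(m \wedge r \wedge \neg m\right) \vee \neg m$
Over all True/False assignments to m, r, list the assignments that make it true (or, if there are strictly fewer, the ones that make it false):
is false only for:
  m=True, r=False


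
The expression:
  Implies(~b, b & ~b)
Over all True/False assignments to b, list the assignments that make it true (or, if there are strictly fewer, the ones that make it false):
is true only for:
  b=True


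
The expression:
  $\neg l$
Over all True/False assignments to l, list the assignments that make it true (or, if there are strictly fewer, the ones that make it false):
is true only for:
  l=False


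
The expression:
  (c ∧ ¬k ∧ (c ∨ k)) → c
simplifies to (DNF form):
True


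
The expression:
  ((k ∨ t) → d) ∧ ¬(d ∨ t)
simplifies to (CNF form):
¬d ∧ ¬k ∧ ¬t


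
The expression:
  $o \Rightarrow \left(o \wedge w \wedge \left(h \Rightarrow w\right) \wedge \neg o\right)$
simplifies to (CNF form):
$\neg o$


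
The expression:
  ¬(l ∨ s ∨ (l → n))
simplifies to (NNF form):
False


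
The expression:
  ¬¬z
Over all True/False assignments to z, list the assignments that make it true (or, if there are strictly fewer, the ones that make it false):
is true only for:
  z=True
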